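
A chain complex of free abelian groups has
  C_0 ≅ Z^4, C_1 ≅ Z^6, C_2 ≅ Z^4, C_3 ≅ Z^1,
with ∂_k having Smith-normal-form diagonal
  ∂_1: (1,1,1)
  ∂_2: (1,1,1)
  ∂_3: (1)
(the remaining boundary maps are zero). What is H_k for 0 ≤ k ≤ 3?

H_0: b_0 = 4 − 0 − 3 = 1; torsion from ∂_1 factors > 1: none. So H_0 = Z.
H_1: b_1 = 6 − 3 − 3 = 0; torsion from ∂_2 factors > 1: none. So H_1 = 0.
H_2: b_2 = 4 − 3 − 1 = 0; torsion from ∂_3 factors > 1: none. So H_2 = 0.
H_3: b_3 = 1 − 1 − 0 = 0; torsion from ∂_4 factors > 1: none. So H_3 = 0.

H_0 = Z,  H_1 = 0,  H_2 = 0,  H_3 = 0.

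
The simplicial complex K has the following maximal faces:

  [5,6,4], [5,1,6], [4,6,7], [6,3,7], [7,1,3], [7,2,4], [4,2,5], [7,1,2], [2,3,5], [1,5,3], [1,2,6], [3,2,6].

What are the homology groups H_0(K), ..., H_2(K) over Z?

H_0 = Z,  H_1 = Z/2Z,  H_2 = 0.

We work with the vertex ordering 1 < 2 < 3 < 4 < 5 < 6 < 7. The simplices of K, each written with vertices in increasing order, are:

  0-simplices (7): [1], [2], [3], [4], [5], [6], [7]
  1-simplices (18): [1,2], [1,3], [1,5], [1,6], [1,7], [2,3], [2,4], [2,5], [2,6], [2,7], [3,5], [3,6], [3,7], [4,5], [4,6], [4,7], [5,6], [6,7]
  2-simplices (12): [1,2,6], [1,2,7], [1,3,5], [1,3,7], [1,5,6], [2,3,5], [2,3,6], [2,4,5], [2,4,7], [3,6,7], [4,5,6], [4,6,7]

so the chain groups are C_0 ≅ Z^7, C_1 ≅ Z^18, C_2 ≅ Z^12.

Boundary ∂_1: C_1 → C_0 is given by ∂[p,q] = [q] − [p]. For instance
  ∂[3,6] = [6] − [3].
The 7×18 boundary matrix has rank 6 and Smith normal form diag(1,1,1,1,1,1).

∂_2: C_2 → C_1 acts by ∂[p,q,r] = [q,r] − [p,r] + [p,q]. For instance
  ∂[1,5,6] = [5,6] − [1,6] + [1,5],
  ∂[1,2,6] = [2,6] − [1,6] + [1,2].
The resulting 18×12 matrix has rank 12, and its Smith normal form has invariant factors (1,1,1,1,1,1,1,1,1,1,1,2).

From H_k ≅ ker(∂_k) / im(∂_{k+1}) we obtain:

  H_0: rank C_0 − rank ∂_1 = 7 − 6 = 1, and the invariant factors of ∂_1 are all 1, so H_0 = Z.
  H_1: rank ker ∂_1 − rank ∂_2 = (18 − 6) − 12 = 0, and ∂_2 has invariant factor 2 > 1, so H_1 = Z/2Z.
  H_2: rank ker ∂_2 − rank ∂_3 = (12 − 12) − 0 = 0, and there is no ∂_3, so H_2 = 0.

(K is a triangulation of the real projective plane RP^2.)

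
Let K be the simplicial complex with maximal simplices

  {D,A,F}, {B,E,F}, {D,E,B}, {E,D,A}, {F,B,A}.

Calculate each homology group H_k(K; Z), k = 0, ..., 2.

Fix the vertex order A < B < D < E < F and write every simplex with vertices in increasing order. Then dim K = 2 and the simplices of K are:

  0-simplices (5): A, B, D, E, F
  1-simplices (10): AB, AD, AE, AF, BD, BE, BF, DE, DF, EF
  2-simplices (5): ABF, ADE, ADF, BDE, BEF

Hence C_0 ≅ Z^5, C_1 ≅ Z^10, C_2 ≅ Z^5.

∂_1: C_1 → C_0 sends each edge [p,q] (with p < q) to q − p.
This gives a 5×10 integer matrix of rank 4; reducing to Smith normal form yields diagonal entries (1,1,1,1).

The boundary map ∂_2: C_2 → C_1 maps a triangle to the signed sum of its edges. For instance
  ∂ABF = BF − AF + AB,
  ∂BEF = EF − BF + BE.
This gives a 10×5 integer matrix of rank 5; reducing to Smith normal form yields diagonal entries (1,1,1,1,1).

From H_k ≅ ker(∂_k) / im(∂_{k+1}) we obtain:

  H_0: rank C_0 − rank ∂_1 = 5 − 4 = 1, and the invariant factors of ∂_1 are all 1, so H_0 ≅ Z.
  H_1: rank ker ∂_1 − rank ∂_2 = (10 − 4) − 5 = 1, and the invariant factors of ∂_2 are all 1, so H_1 ≅ Z.
  H_2: rank ker ∂_2 − rank ∂_3 = (5 − 5) − 0 = 0, and there is no ∂_3, so H_2 ≅ 0.

As a check, the Euler characteristic is 5 − 10 + 5 = 0, which agrees with 1 − 1 + 0 = 0.

H_0 = Z,  H_1 = Z,  H_2 = 0.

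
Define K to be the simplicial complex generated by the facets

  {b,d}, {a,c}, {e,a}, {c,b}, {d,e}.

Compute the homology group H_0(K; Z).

H_0 ≅ Z.

Take the total order a < b < c < d < e on the vertex set. Then K (dimension 1) consists of the simplices:

  0-simplices (5): a, b, c, d, e
  1-simplices (5): ac, ae, bc, bd, de

so the chain groups are C_0 ≅ Z^5, C_1 ≅ Z^5.

The boundary map ∂_1: C_1 → C_0 is given by ∂[p,q] = [q] − [p]. For instance
  ∂de = e − d.
The 5×5 boundary matrix has rank 4 and Smith normal form diag(1,1,1,1).

Reading off H_k = ker ∂_k / im ∂_{k+1}:

  H_0: rank C_0 − rank ∂_1 = 5 − 4 = 1, and the invariant factors of ∂_1 are all 1, so H_0 = Z.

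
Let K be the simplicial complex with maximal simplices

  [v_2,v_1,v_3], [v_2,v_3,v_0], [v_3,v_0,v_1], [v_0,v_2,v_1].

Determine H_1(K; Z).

H_1 = 0.

We work with the vertex ordering v_0 < v_1 < v_2 < v_3. The simplices of K, each written with vertices in increasing order, are:

  0-simplices (4): [v_0], [v_1], [v_2], [v_3]
  1-simplices (6): [v_0,v_1], [v_0,v_2], [v_0,v_3], [v_1,v_2], [v_1,v_3], [v_2,v_3]
  2-simplices (4): [v_0,v_1,v_2], [v_0,v_1,v_3], [v_0,v_2,v_3], [v_1,v_2,v_3]

so the chain groups are C_0 ≅ Z^4, C_1 ≅ Z^6, C_2 ≅ Z^4.

∂_1: C_1 → C_0 sends each edge [p,q] (with p < q) to q − p. For instance
  ∂[v_0,v_3] = [v_3] − [v_0].
This gives a 4×6 integer matrix of rank 3; reducing to Smith normal form yields diagonal entries (1,1,1).

The boundary map ∂_2: C_2 → C_1 acts by ∂[p,q,r] = [q,r] − [p,r] + [p,q]. For instance
  ∂[v_0,v_1,v_2] = [v_1,v_2] − [v_0,v_2] + [v_0,v_1],
  ∂[v_1,v_2,v_3] = [v_2,v_3] − [v_1,v_3] + [v_1,v_2].
The 6×4 boundary matrix has rank 3 and Smith normal form diag(1,1,1).

Now H_k = ker ∂_k / im ∂_{k+1}, so:

  H_1: rank ker ∂_1 − rank ∂_2 = (6 − 3) − 3 = 0, and the invariant factors of ∂_2 are all 1, so H_1 ≅ 0.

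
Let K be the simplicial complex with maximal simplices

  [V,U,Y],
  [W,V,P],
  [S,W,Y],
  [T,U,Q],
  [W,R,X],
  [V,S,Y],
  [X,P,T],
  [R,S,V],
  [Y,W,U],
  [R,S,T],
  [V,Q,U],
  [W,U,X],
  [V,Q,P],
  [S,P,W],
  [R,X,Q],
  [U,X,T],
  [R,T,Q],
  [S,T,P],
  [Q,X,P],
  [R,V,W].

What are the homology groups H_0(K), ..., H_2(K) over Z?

H_0 ≅ Z,  H_1 ≅ Z ⊕ Z/2,  H_2 = 0.

Fix the vertex order P < Q < R < S < T < U < V < W < X < Y and write every simplex with vertices in increasing order. Then dim K = 2 and the simplices of K are:

  0-simplices (10): P, Q, R, S, T, U, V, W, X, Y
  1-simplices (30): PQ, PS, PT, PV, PW, PX, QR, QT, QU, QV, QX, RS, RT, RV, RW, RX, ST, SV, SW, SY, TU, TX, UV, UW, UX, UY, VW, VY, WX, WY
  2-simplices (20): PQV, PQX, PST, PSW, PTX, PVW, QRT, QRX, QTU, QUV, RST, RSV, RVW, RWX, SVY, SWY, TUX, UVY, UWX, UWY

so the chain groups are C_0 ≅ Z^10, C_1 ≅ Z^30, C_2 ≅ Z^20.

Boundary ∂_1: C_1 → C_0 maps an edge to its endpoints' difference, ∂[p,q] = q − p. For instance
  ∂PW = W − P.
As a 10×30 matrix over Z this has rank 9, with invariant factors (1,1,1,1,1,1,1,1,1).

The boundary map ∂_2: C_2 → C_1 acts by ∂[p,q,r] = [q,r] − [p,r] + [p,q]. For instance
  ∂PTX = TX − PX + PT,
  ∂QTU = TU − QU + QT.
As a 30×20 matrix over Z this has rank 20, with invariant factors (1,1,1,1,1,1,1,1,1,1,1,1,1,1,1,1,1,1,1,2).

From H_k ≅ ker(∂_k) / im(∂_{k+1}) we obtain:

  H_0: rank C_0 − rank ∂_1 = 10 − 9 = 1, and the invariant factors of ∂_1 are all 1, so H_0 ≅ Z.
  H_1: rank ker ∂_1 − rank ∂_2 = (30 − 9) − 20 = 1, and ∂_2 has invariant factor 2 > 1, so H_1 ≅ Z ⊕ Z/2.
  H_2: rank ker ∂_2 − rank ∂_3 = (20 − 20) − 0 = 0, and there is no ∂_3, so H_2 ≅ 0.

(K is a triangulation of the Klein bottle.)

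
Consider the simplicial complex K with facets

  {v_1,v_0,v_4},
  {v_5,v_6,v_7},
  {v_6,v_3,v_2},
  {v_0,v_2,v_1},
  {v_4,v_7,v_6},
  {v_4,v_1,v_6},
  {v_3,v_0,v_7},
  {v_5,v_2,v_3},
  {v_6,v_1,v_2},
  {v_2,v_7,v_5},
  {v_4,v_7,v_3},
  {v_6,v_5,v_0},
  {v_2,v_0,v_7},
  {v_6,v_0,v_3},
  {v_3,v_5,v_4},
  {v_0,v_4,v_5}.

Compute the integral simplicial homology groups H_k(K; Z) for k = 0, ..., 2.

K has 8 vertices, 24 edges, 16 triangles.
rank ∂_0 = 0, rank ∂_1 = 7 ⇒ b_0 = 8 − 0 − 7 = 1; all invariant factors of ∂_1 are 1 so no torsion. So H_0 ≅ Z.
rank ∂_1 = 7, rank ∂_2 = 15 ⇒ b_1 = 24 − 7 − 15 = 2; all invariant factors of ∂_2 are 1 so no torsion. So H_1 ≅ Z^2.
rank ∂_2 = 15, rank ∂_3 = 0 ⇒ b_2 = 16 − 15 − 0 = 1. So H_2 ≅ Z.

H_0 ≅ Z,  H_1 ≅ Z^2,  H_2 ≅ Z.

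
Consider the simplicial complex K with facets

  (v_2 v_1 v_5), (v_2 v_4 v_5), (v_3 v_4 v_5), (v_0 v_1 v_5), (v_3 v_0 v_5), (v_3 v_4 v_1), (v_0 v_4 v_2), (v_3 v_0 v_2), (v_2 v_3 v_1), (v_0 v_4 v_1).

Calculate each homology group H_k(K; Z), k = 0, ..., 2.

H_0 ≅ Z,  H_1 ≅ Z_2,  H_2 = 0.

Fix the vertex order v_0 < v_1 < v_2 < v_3 < v_4 < v_5 and write every simplex with vertices in increasing order. Then dim K = 2 and the simplices of K are:

  0-simplices (6): [v_0], [v_1], [v_2], [v_3], [v_4], [v_5]
  1-simplices (15): (15 of them)
  2-simplices (10): [v_0,v_1,v_4], [v_0,v_1,v_5], [v_0,v_2,v_3], [v_0,v_2,v_4], [v_0,v_3,v_5], [v_1,v_2,v_3], [v_1,v_2,v_5], [v_1,v_3,v_4], [v_2,v_4,v_5], [v_3,v_4,v_5]

giving chain groups C_0 ≅ Z^6, C_1 ≅ Z^15, C_2 ≅ Z^10.

The boundary map ∂_1: C_1 → C_0 is given by ∂[p,q] = [q] − [p].
As a 6×15 matrix over Z this has rank 5, with invariant factors (1,1,1,1,1).

The boundary map ∂_2: C_2 → C_1 acts by ∂[p,q,r] = [q,r] − [p,r] + [p,q]. For instance
  ∂[v_1,v_2,v_5] = [v_2,v_5] − [v_1,v_5] + [v_1,v_2],
  ∂[v_2,v_4,v_5] = [v_4,v_5] − [v_2,v_5] + [v_2,v_4].
This gives a 15×10 integer matrix of rank 10; reducing to Smith normal form yields diagonal entries (1,1,1,1,1,1,1,1,1,2).

Now H_k = ker ∂_k / im ∂_{k+1}, so:

  H_0: rank C_0 − rank ∂_1 = 6 − 5 = 1, and the invariant factors of ∂_1 are all 1, so H_0 ≅ Z.
  H_1: rank ker ∂_1 − rank ∂_2 = (15 − 5) − 10 = 0, and ∂_2 has invariant factor 2 > 1, so H_1 ≅ Z_2.
  H_2: rank ker ∂_2 − rank ∂_3 = (10 − 10) − 0 = 0, and there is no ∂_3, so H_2 ≅ 0.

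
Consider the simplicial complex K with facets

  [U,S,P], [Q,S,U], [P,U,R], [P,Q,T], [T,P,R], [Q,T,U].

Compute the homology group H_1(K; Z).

Take the total order P < Q < R < S < T < U on the vertex set. Then K (dimension 2) consists of the simplices:

  0-simplices (6): P, Q, R, S, T, U
  1-simplices (12): PQ, PR, PS, PT, PU, QS, QT, QU, RT, RU, SU, TU
  2-simplices (6): PQT, PRT, PRU, PSU, QSU, QTU

Hence C_0 ≅ Z^6, C_1 ≅ Z^12, C_2 ≅ Z^6.

Boundary ∂_1: C_1 → C_0 sends each edge [p,q] (with p < q) to q − p.
The resulting 6×12 matrix has rank 5, and its Smith normal form has invariant factors (1,1,1,1,1).

The boundary map ∂_2: C_2 → C_1 sends each 2-simplex [p,q,r] to [q,r] − [p,r] + [p,q]. For instance
  ∂PSU = SU − PU + PS,
  ∂QSU = SU − QU + QS.
This gives a 12×6 integer matrix of rank 6; reducing to Smith normal form yields diagonal entries (1,1,1,1,1,1).

Now H_k = ker ∂_k / im ∂_{k+1}, so:

  H_1: rank ker ∂_1 − rank ∂_2 = (12 − 5) − 6 = 1, and the invariant factors of ∂_2 are all 1, so H_1 = Z.

H_1 = Z.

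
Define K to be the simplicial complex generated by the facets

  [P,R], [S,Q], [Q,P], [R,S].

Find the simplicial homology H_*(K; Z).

K has 4 vertices, 4 edges.
rank ∂_0 = 0, rank ∂_1 = 3 ⇒ b_0 = 4 − 0 − 3 = 1; all invariant factors of ∂_1 are 1 so no torsion. So H_0 = Z.
rank ∂_1 = 3, rank ∂_2 = 0 ⇒ b_1 = 4 − 3 − 0 = 1. So H_1 = Z.

H_0 = Z,  H_1 = Z.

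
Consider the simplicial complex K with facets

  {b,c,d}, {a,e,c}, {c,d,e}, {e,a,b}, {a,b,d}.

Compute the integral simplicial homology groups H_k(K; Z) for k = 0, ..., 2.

Fix the vertex order a < b < c < d < e and write every simplex with vertices in increasing order. Then dim K = 2 and the simplices of K are:

  0-simplices (5): a, b, c, d, e
  1-simplices (10): ab, ac, ad, ae, bc, bd, be, cd, ce, de
  2-simplices (5): abd, abe, ace, bcd, cde

so the chain groups are C_0 ≅ Z^5, C_1 ≅ Z^10, C_2 ≅ Z^5.

Boundary ∂_1: C_1 → C_0 maps an edge to its endpoints' difference, ∂[p,q] = q − p.
As a 5×10 matrix over Z this has rank 4, with invariant factors (1,1,1,1).

The boundary map ∂_2: C_2 → C_1 sends each 2-simplex [p,q,r] to [q,r] − [p,r] + [p,q]. For instance
  ∂cde = de − ce + cd,
  ∂ace = ce − ae + ac.
As a 10×5 matrix over Z this has rank 5, with invariant factors (1,1,1,1,1).

From H_k ≅ ker(∂_k) / im(∂_{k+1}) we obtain:

  H_0: rank C_0 − rank ∂_1 = 5 − 4 = 1, and the invariant factors of ∂_1 are all 1, so H_0 = Z.
  H_1: rank ker ∂_1 − rank ∂_2 = (10 − 4) − 5 = 1, and the invariant factors of ∂_2 are all 1, so H_1 = Z.
  H_2: rank ker ∂_2 − rank ∂_3 = (5 − 5) − 0 = 0, and there is no ∂_3, so H_2 = 0.

H_0 ≅ Z,  H_1 ≅ Z,  H_2 = 0.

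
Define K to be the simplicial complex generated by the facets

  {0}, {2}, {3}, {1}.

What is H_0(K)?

We work with the vertex ordering 0 < 1 < 2 < 3. The simplices of K, each written with vertices in increasing order, are:

  0-simplices (4): [0], [1], [2], [3]

giving chain groups C_0 ≅ Z^4.

From H_k ≅ ker(∂_k) / im(∂_{k+1}) we obtain:

  H_0: rank C_0 − rank ∂_1 = 4 − 0 = 4, and there is no ∂_1, so H_0 ≅ Z^4.

H_0 ≅ Z^4.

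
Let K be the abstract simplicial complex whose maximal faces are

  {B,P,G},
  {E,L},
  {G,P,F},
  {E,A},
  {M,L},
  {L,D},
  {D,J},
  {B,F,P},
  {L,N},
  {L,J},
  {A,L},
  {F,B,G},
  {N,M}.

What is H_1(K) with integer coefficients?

We work with the vertex ordering A < B < D < E < F < G < J < L < M < N < P. The simplices of K, each written with vertices in increasing order, are:

  0-simplices (11): A, B, D, E, F, G, J, L, M, N, P
  1-simplices (15): AE, AL, BF, BG, BP, DJ, DL, EL, FG, FP, GP, JL, LM, LN, MN
  2-simplices (4): BFG, BFP, BGP, FGP

so the chain groups are C_0 ≅ Z^11, C_1 ≅ Z^15, C_2 ≅ Z^4.

∂_1: C_1 → C_0 maps an edge to its endpoints' difference, ∂[p,q] = q − p. For instance
  ∂FG = G − F.
This gives a 11×15 integer matrix of rank 9; reducing to Smith normal form yields diagonal entries (1,1,1,1,1,1,1,1,1).

The boundary map ∂_2: C_2 → C_1 acts by ∂[p,q,r] = [q,r] − [p,r] + [p,q]. For instance
  ∂BFP = FP − BP + BF,
  ∂BGP = GP − BP + BG.
The resulting 15×4 matrix has rank 3, and its Smith normal form has invariant factors (1,1,1).

From H_k ≅ ker(∂_k) / im(∂_{k+1}) we obtain:

  H_1: rank ker ∂_1 − rank ∂_2 = (15 − 9) − 3 = 3, and the invariant factors of ∂_2 are all 1, so H_1 = Z^3.

H_1 = Z^3.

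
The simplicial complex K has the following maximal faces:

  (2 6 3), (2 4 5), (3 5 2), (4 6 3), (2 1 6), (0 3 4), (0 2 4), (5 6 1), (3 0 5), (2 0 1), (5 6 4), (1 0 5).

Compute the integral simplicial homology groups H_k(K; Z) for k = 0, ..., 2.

Fix the vertex order 0 < 1 < 2 < 3 < 4 < 5 < 6 and write every simplex with vertices in increasing order. Then dim K = 2 and the simplices of K are:

  0-simplices (7): [0], [1], [2], [3], [4], [5], [6]
  1-simplices (18): [0,1], [0,2], [0,3], [0,4], [0,5], [1,2], [1,5], [1,6], [2,3], [2,4], [2,5], [2,6], [3,4], [3,5], [3,6], [4,5], [4,6], [5,6]
  2-simplices (12): [0,1,2], [0,1,5], [0,2,4], [0,3,4], [0,3,5], [1,2,6], [1,5,6], [2,3,5], [2,3,6], [2,4,5], [3,4,6], [4,5,6]

giving chain groups C_0 ≅ Z^7, C_1 ≅ Z^18, C_2 ≅ Z^12.

∂_1: C_1 → C_0 is given by ∂[p,q] = [q] − [p]. For instance
  ∂[1,6] = [6] − [1].
The resulting 7×18 matrix has rank 6, and its Smith normal form has invariant factors (1,1,1,1,1,1).

∂_2: C_2 → C_1 sends each 2-simplex [p,q,r] to [q,r] − [p,r] + [p,q]. For instance
  ∂[0,3,4] = [3,4] − [0,4] + [0,3],
  ∂[2,4,5] = [4,5] − [2,5] + [2,4].
This gives a 18×12 integer matrix of rank 12; reducing to Smith normal form yields diagonal entries (1,1,1,1,1,1,1,1,1,1,1,2).

From H_k ≅ ker(∂_k) / im(∂_{k+1}) we obtain:

  H_0: rank C_0 − rank ∂_1 = 7 − 6 = 1, and the invariant factors of ∂_1 are all 1, so H_0 = Z.
  H_1: rank ker ∂_1 − rank ∂_2 = (18 − 6) − 12 = 0, and ∂_2 has invariant factor 2 > 1, so H_1 = Z/2.
  H_2: rank ker ∂_2 − rank ∂_3 = (12 − 12) − 0 = 0, and there is no ∂_3, so H_2 = 0.

(K is a triangulation of the real projective plane RP^2.)

H_0 = Z,  H_1 = Z/2,  H_2 = 0.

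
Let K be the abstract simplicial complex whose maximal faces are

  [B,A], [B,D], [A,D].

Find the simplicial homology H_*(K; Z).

H_0 ≅ Z,  H_1 ≅ Z.

Fix the vertex order A < B < D and write every simplex with vertices in increasing order. Then dim K = 1 and the simplices of K are:

  0-simplices (3): A, B, D
  1-simplices (3): AB, AD, BD

so the chain groups are C_0 ≅ Z^3, C_1 ≅ Z^3.

The boundary map ∂_1: C_1 → C_0 maps an edge to its endpoints' difference, ∂[p,q] = q − p.
The resulting 3×3 matrix has rank 2, and its Smith normal form has invariant factors (1,1).

From H_k ≅ ker(∂_k) / im(∂_{k+1}) we obtain:

  H_0: rank C_0 − rank ∂_1 = 3 − 2 = 1, and the invariant factors of ∂_1 are all 1, so H_0 ≅ Z.
  H_1: rank ker ∂_1 − rank ∂_2 = (3 − 2) − 0 = 1, and there is no ∂_2, so H_1 ≅ Z.

As a check, the Euler characteristic is 3 − 3 = 0, which agrees with 1 − 1 = 0.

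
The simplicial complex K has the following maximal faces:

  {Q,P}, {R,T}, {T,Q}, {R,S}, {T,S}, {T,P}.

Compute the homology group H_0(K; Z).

Fix the vertex order P < Q < R < S < T and write every simplex with vertices in increasing order. Then dim K = 1 and the simplices of K are:

  0-simplices (5): P, Q, R, S, T
  1-simplices (6): PQ, PT, QT, RS, RT, ST

so the chain groups are C_0 ≅ Z^5, C_1 ≅ Z^6.

Boundary ∂_1: C_1 → C_0 is given by ∂[p,q] = [q] − [p]. For instance
  ∂PQ = Q − P.
The 5×6 boundary matrix has rank 4 and Smith normal form diag(1,1,1,1).

Computing H_k = (kernel of ∂_k) / (image of ∂_{k+1}):

  H_0: rank C_0 − rank ∂_1 = 5 − 4 = 1, and the invariant factors of ∂_1 are all 1, so H_0 = Z.

H_0 ≅ Z.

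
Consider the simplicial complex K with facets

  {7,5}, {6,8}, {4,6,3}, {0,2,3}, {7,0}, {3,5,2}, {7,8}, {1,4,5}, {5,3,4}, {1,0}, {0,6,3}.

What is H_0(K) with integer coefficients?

H_0 = Z.

Fix the vertex order 0 < 1 < 2 < 3 < 4 < 5 < 6 < 7 < 8 and write every simplex with vertices in increasing order. Then dim K = 2 and the simplices of K are:

  0-simplices (9): [0], [1], [2], [3], [4], [5], [6], [7], [8]
  1-simplices (17): [0,1], [0,2], [0,3], [0,6], [0,7], [1,4], [1,5], [2,3], [2,5], [3,4], [3,5], [3,6], [4,5], [4,6], [5,7], [6,8], [7,8]
  2-simplices (6): [0,2,3], [0,3,6], [1,4,5], [2,3,5], [3,4,5], [3,4,6]

giving chain groups C_0 ≅ Z^9, C_1 ≅ Z^17, C_2 ≅ Z^6.

Boundary ∂_1: C_1 → C_0 sends each edge [p,q] (with p < q) to q − p.
The 9×17 boundary matrix has rank 8 and Smith normal form diag(1,1,1,1,1,1,1,1).

Boundary ∂_2: C_2 → C_1 acts by ∂[p,q,r] = [q,r] − [p,r] + [p,q]. For instance
  ∂[0,3,6] = [3,6] − [0,6] + [0,3],
  ∂[3,4,5] = [4,5] − [3,5] + [3,4].
As a 17×6 matrix over Z this has rank 6, with invariant factors (1,1,1,1,1,1).

Now H_k = ker ∂_k / im ∂_{k+1}, so:

  H_0: rank C_0 − rank ∂_1 = 9 − 8 = 1, and the invariant factors of ∂_1 are all 1, so H_0 = Z.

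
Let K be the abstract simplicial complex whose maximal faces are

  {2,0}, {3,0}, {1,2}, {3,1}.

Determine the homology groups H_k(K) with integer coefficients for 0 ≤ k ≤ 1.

H_0 ≅ Z,  H_1 ≅ Z.

Take the total order 0 < 1 < 2 < 3 on the vertex set. Then K (dimension 1) consists of the simplices:

  0-simplices (4): [0], [1], [2], [3]
  1-simplices (4): [0,2], [0,3], [1,2], [1,3]

so the chain groups are C_0 ≅ Z^4, C_1 ≅ Z^4.

Boundary ∂_1: C_1 → C_0 maps an edge to its endpoints' difference, ∂[p,q] = q − p. For instance
  ∂[0,3] = [3] − [0].
As a 4×4 matrix over Z this has rank 3, with invariant factors (1,1,1).

From H_k ≅ ker(∂_k) / im(∂_{k+1}) we obtain:

  H_0: rank C_0 − rank ∂_1 = 4 − 3 = 1, and the invariant factors of ∂_1 are all 1, so H_0 ≅ Z.
  H_1: rank ker ∂_1 − rank ∂_2 = (4 − 3) − 0 = 1, and there is no ∂_2, so H_1 ≅ Z.

As a check, the Euler characteristic is 4 − 4 = 0, which agrees with 1 − 1 = 0.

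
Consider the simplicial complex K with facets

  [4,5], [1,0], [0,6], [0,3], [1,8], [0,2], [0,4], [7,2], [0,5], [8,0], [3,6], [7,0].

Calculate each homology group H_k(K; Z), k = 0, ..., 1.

K has 9 vertices, 12 edges.
rank ∂_0 = 0, rank ∂_1 = 8 ⇒ b_0 = 9 − 0 − 8 = 1; all invariant factors of ∂_1 are 1 so no torsion. So H_0 ≅ Z.
rank ∂_1 = 8, rank ∂_2 = 0 ⇒ b_1 = 12 − 8 − 0 = 4. So H_1 ≅ Z^4.

H_0 ≅ Z,  H_1 ≅ Z^4.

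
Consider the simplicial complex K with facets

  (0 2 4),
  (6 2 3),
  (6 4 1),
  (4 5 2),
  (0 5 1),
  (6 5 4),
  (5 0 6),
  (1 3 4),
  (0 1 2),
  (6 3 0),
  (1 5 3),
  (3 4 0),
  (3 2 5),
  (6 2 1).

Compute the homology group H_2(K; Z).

We work with the vertex ordering 0 < 1 < 2 < 3 < 4 < 5 < 6. The simplices of K, each written with vertices in increasing order, are:

  0-simplices (7): [0], [1], [2], [3], [4], [5], [6]
  1-simplices (21): [0,1], [0,2], [0,3], [0,4], [0,5], [0,6], [1,2], [1,3], [1,4], [1,5], [1,6], [2,3], [2,4], [2,5], [2,6], [3,4], [3,5], [3,6], [4,5], [4,6], [5,6]
  2-simplices (14): [0,1,2], [0,1,5], [0,2,4], [0,3,4], [0,3,6], [0,5,6], [1,2,6], [1,3,4], [1,3,5], [1,4,6], [2,3,5], [2,3,6], [2,4,5], [4,5,6]

so the chain groups are C_0 ≅ Z^7, C_1 ≅ Z^21, C_2 ≅ Z^14.

∂_1: C_1 → C_0 sends each edge [p,q] (with p < q) to q − p. For instance
  ∂[0,1] = [1] − [0].
The resulting 7×21 matrix has rank 6, and its Smith normal form has invariant factors (1,1,1,1,1,1).

Boundary ∂_2: C_2 → C_1 maps a triangle to the signed sum of its edges. For instance
  ∂[1,2,6] = [2,6] − [1,6] + [1,2],
  ∂[1,4,6] = [4,6] − [1,6] + [1,4].
As a 21×14 matrix over Z this has rank 13, with invariant factors (1,1,1,1,1,1,1,1,1,1,1,1,1).

From H_k ≅ ker(∂_k) / im(∂_{k+1}) we obtain:

  H_2: rank ker ∂_2 − rank ∂_3 = (14 − 13) − 0 = 1, and there is no ∂_3, so H_2 ≅ Z.

H_2 = Z.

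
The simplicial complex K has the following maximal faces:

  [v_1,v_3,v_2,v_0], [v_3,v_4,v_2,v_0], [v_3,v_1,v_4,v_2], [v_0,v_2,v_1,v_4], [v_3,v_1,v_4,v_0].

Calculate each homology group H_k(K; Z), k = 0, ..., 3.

H_0 = Z,  H_1 = 0,  H_2 = 0,  H_3 = Z.

Fix the vertex order v_0 < v_1 < v_2 < v_3 < v_4 and write every simplex with vertices in increasing order. Then dim K = 3 and the simplices of K are:

  0-simplices (5): [v_0], [v_1], [v_2], [v_3], [v_4]
  1-simplices (10): [v_0,v_1], [v_0,v_2], [v_0,v_3], [v_0,v_4], [v_1,v_2], [v_1,v_3], [v_1,v_4], [v_2,v_3], [v_2,v_4], [v_3,v_4]
  2-simplices (10): [v_0,v_1,v_2], [v_0,v_1,v_3], [v_0,v_1,v_4], [v_0,v_2,v_3], [v_0,v_2,v_4], [v_0,v_3,v_4], [v_1,v_2,v_3], [v_1,v_2,v_4], [v_1,v_3,v_4], [v_2,v_3,v_4]
  3-simplices (5): [v_0,v_1,v_2,v_3], [v_0,v_1,v_2,v_4], [v_0,v_1,v_3,v_4], [v_0,v_2,v_3,v_4], [v_1,v_2,v_3,v_4]

Hence C_0 ≅ Z^5, C_1 ≅ Z^10, C_2 ≅ Z^10, C_3 ≅ Z^5.

∂_1: C_1 → C_0 maps an edge to its endpoints' difference, ∂[p,q] = q − p. For instance
  ∂[v_1,v_4] = [v_4] − [v_1].
This gives a 5×10 integer matrix of rank 4; reducing to Smith normal form yields diagonal entries (1,1,1,1).

The boundary map ∂_2: C_2 → C_1 maps a triangle to the signed sum of its edges. For instance
  ∂[v_0,v_1,v_2] = [v_1,v_2] − [v_0,v_2] + [v_0,v_1],
  ∂[v_0,v_2,v_3] = [v_2,v_3] − [v_0,v_3] + [v_0,v_2].
The 10×10 boundary matrix has rank 6 and Smith normal form diag(1,1,1,1,1,1).

∂_3: C_3 → C_2 sends each 3-simplex σ to the alternating sum Σ_i (−1)^i (σ with its i-th vertex removed). For instance
  ∂[v_1,v_2,v_3,v_4] = [v_2,v_3,v_4] − [v_1,v_3,v_4] + [v_1,v_2,v_4] − [v_1,v_2,v_3],
  ∂[v_0,v_1,v_2,v_4] = [v_1,v_2,v_4] − [v_0,v_2,v_4] + [v_0,v_1,v_4] − [v_0,v_1,v_2].
The resulting 10×5 matrix has rank 4, and its Smith normal form has invariant factors (1,1,1,1).

Now H_k = ker ∂_k / im ∂_{k+1}, so:

  H_0: rank C_0 − rank ∂_1 = 5 − 4 = 1, and the invariant factors of ∂_1 are all 1, so H_0 = Z.
  H_1: rank ker ∂_1 − rank ∂_2 = (10 − 4) − 6 = 0, and the invariant factors of ∂_2 are all 1, so H_1 = 0.
  H_2: rank ker ∂_2 − rank ∂_3 = (10 − 6) − 4 = 0, and the invariant factors of ∂_3 are all 1, so H_2 = 0.
  H_3: rank ker ∂_3 − rank ∂_4 = (5 − 4) − 0 = 1, and there is no ∂_4, so H_3 = Z.

As a check, the Euler characteristic is 5 − 10 + 10 − 5 = 0, which agrees with 1 − 0 + 0 − 1 = 0.
(K is a triangulation of the 3-sphere S^3.)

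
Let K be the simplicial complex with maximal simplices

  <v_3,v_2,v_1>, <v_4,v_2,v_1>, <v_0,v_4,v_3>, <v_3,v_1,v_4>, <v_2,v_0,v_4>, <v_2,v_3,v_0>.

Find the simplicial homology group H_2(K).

K has 5 vertices, 9 edges, 6 triangles.
rank ∂_2 = 5, rank ∂_3 = 0 ⇒ b_2 = 6 − 5 − 0 = 1. So H_2 = Z.

H_2 ≅ Z.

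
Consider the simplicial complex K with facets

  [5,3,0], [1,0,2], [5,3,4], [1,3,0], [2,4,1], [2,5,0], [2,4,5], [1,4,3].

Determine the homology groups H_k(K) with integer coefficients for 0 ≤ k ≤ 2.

Fix the vertex order 0 < 1 < 2 < 3 < 4 < 5 and write every simplex with vertices in increasing order. Then dim K = 2 and the simplices of K are:

  0-simplices (6): [0], [1], [2], [3], [4], [5]
  1-simplices (12): [0,1], [0,2], [0,3], [0,5], [1,2], [1,3], [1,4], [2,4], [2,5], [3,4], [3,5], [4,5]
  2-simplices (8): [0,1,2], [0,1,3], [0,2,5], [0,3,5], [1,2,4], [1,3,4], [2,4,5], [3,4,5]

giving chain groups C_0 ≅ Z^6, C_1 ≅ Z^12, C_2 ≅ Z^8.

The boundary map ∂_1: C_1 → C_0 maps an edge to its endpoints' difference, ∂[p,q] = q − p.
The resulting 6×12 matrix has rank 5, and its Smith normal form has invariant factors (1,1,1,1,1).

Boundary ∂_2: C_2 → C_1 acts by ∂[p,q,r] = [q,r] − [p,r] + [p,q]. For instance
  ∂[1,2,4] = [2,4] − [1,4] + [1,2],
  ∂[0,2,5] = [2,5] − [0,5] + [0,2].
The resulting 12×8 matrix has rank 7, and its Smith normal form has invariant factors (1,1,1,1,1,1,1).

Reading off H_k = ker ∂_k / im ∂_{k+1}:

  H_0: rank C_0 − rank ∂_1 = 6 − 5 = 1, and the invariant factors of ∂_1 are all 1, so H_0 = Z.
  H_1: rank ker ∂_1 − rank ∂_2 = (12 − 5) − 7 = 0, and the invariant factors of ∂_2 are all 1, so H_1 = 0.
  H_2: rank ker ∂_2 − rank ∂_3 = (8 − 7) − 0 = 1, and there is no ∂_3, so H_2 = Z.

H_0 = Z,  H_1 = 0,  H_2 = Z.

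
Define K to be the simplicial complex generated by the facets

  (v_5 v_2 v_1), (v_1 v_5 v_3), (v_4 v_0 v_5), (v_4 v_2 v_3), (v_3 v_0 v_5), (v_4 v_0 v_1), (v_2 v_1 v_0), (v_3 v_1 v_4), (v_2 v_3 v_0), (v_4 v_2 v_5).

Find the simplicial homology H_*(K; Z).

H_0 ≅ Z,  H_1 ≅ Z/2Z,  H_2 = 0.

Order the vertices as v_0 < v_1 < v_2 < v_3 < v_4 < v_5. Listing each simplex with vertices in this order, K has dimension 2 with simplices:

  0-simplices (6): [v_0], [v_1], [v_2], [v_3], [v_4], [v_5]
  1-simplices (15): (15 of them)
  2-simplices (10): [v_0,v_1,v_2], [v_0,v_1,v_4], [v_0,v_2,v_3], [v_0,v_3,v_5], [v_0,v_4,v_5], [v_1,v_2,v_5], [v_1,v_3,v_4], [v_1,v_3,v_5], [v_2,v_3,v_4], [v_2,v_4,v_5]

giving chain groups C_0 ≅ Z^6, C_1 ≅ Z^15, C_2 ≅ Z^10.

∂_1: C_1 → C_0 is given by ∂[p,q] = [q] − [p]. For instance
  ∂[v_1,v_5] = [v_5] − [v_1].
The 6×15 boundary matrix has rank 5 and Smith normal form diag(1,1,1,1,1).

The boundary map ∂_2: C_2 → C_1 maps a triangle to the signed sum of its edges. For instance
  ∂[v_1,v_3,v_5] = [v_3,v_5] − [v_1,v_5] + [v_1,v_3],
  ∂[v_0,v_4,v_5] = [v_4,v_5] − [v_0,v_5] + [v_0,v_4].
The 15×10 boundary matrix has rank 10 and Smith normal form diag(1,1,1,1,1,1,1,1,1,2).

Now H_k = ker ∂_k / im ∂_{k+1}, so:

  H_0: rank C_0 − rank ∂_1 = 6 − 5 = 1, and the invariant factors of ∂_1 are all 1, so H_0 = Z.
  H_1: rank ker ∂_1 − rank ∂_2 = (15 − 5) − 10 = 0, and ∂_2 has invariant factor 2 > 1, so H_1 = Z/2Z.
  H_2: rank ker ∂_2 − rank ∂_3 = (10 − 10) − 0 = 0, and there is no ∂_3, so H_2 = 0.

As a check, the Euler characteristic is 6 − 15 + 10 = 1, which agrees with 1 − 0 + 0 = 1.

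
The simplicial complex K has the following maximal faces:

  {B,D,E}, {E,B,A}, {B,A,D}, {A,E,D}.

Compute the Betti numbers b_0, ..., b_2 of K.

b_0 = 1, b_1 = 0, b_2 = 1.

K has 4 vertices, 6 edges, 4 triangles.
rank ∂_0 = 0, rank ∂_1 = 3 ⇒ b_0 = 4 − 0 − 3 = 1; all invariant factors of ∂_1 are 1 so no torsion. So H_0 = Z.
rank ∂_1 = 3, rank ∂_2 = 3 ⇒ b_1 = 6 − 3 − 3 = 0; all invariant factors of ∂_2 are 1 so no torsion. So H_1 = 0.
rank ∂_2 = 3, rank ∂_3 = 0 ⇒ b_2 = 4 − 3 − 0 = 1. So H_2 = Z.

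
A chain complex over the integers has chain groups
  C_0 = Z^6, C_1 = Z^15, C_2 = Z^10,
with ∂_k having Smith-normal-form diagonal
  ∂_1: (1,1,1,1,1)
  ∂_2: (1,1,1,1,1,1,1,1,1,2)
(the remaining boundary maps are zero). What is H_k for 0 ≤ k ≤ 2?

H_0: b_0 = 6 − 0 − 5 = 1; torsion from ∂_1 factors > 1: none. So H_0 = Z.
H_1: b_1 = 15 − 5 − 10 = 0; torsion from ∂_2 factors > 1: [2]. So H_1 = Z/2.
H_2: b_2 = 10 − 10 − 0 = 0; torsion from ∂_3 factors > 1: none. So H_2 = 0.

H_0 = Z,  H_1 = Z/2,  H_2 = 0.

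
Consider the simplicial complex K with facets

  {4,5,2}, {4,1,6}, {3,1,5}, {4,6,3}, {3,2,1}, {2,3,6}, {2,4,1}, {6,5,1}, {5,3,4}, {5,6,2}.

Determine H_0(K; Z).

K has 6 vertices, 15 edges, 10 triangles.
rank ∂_0 = 0, rank ∂_1 = 5 ⇒ b_0 = 6 − 0 − 5 = 1; all invariant factors of ∂_1 are 1 so no torsion. So H_0 = Z.

H_0 = Z.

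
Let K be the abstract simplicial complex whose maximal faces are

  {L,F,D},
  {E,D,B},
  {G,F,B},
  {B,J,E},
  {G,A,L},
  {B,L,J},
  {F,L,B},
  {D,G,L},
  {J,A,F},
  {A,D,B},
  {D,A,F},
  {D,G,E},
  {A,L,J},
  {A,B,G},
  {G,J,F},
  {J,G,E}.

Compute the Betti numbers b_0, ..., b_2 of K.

We work with the vertex ordering A < B < D < E < F < G < J < L. The simplices of K, each written with vertices in increasing order, are:

  0-simplices (8): A, B, D, E, F, G, J, L
  1-simplices (24): AB, AD, AF, AG, AJ, AL, BD, BE, BF, BG, BJ, BL, DE, DF, DG, DL, EG, EJ, FG, FJ, FL, GJ, GL, JL
  2-simplices (16): ABD, ABG, ADF, AFJ, AGL, AJL, BDE, BEJ, BFG, BFL, BJL, DEG, DFL, DGL, EGJ, FGJ

giving chain groups C_0 ≅ Z^8, C_1 ≅ Z^24, C_2 ≅ Z^16.

∂_1: C_1 → C_0 sends each edge [p,q] (with p < q) to q − p. For instance
  ∂DE = E − D.
The resulting 8×24 matrix has rank 7, and its Smith normal form has invariant factors (1,1,1,1,1,1,1).

∂_2: C_2 → C_1 maps a triangle to the signed sum of its edges. For instance
  ∂AGL = GL − AL + AG,
  ∂DGL = GL − DL + DG.
The resulting 24×16 matrix has rank 15, and its Smith normal form has invariant factors (1,1,1,1,1,1,1,1,1,1,1,1,1,1,1).

Now H_k = ker ∂_k / im ∂_{k+1}, so:

  H_0: rank C_0 − rank ∂_1 = 8 − 7 = 1, and the invariant factors of ∂_1 are all 1, so H_0 ≅ Z.
  H_1: rank ker ∂_1 − rank ∂_2 = (24 − 7) − 15 = 2, and the invariant factors of ∂_2 are all 1, so H_1 ≅ Z^2.
  H_2: rank ker ∂_2 − rank ∂_3 = (16 − 15) − 0 = 1, and there is no ∂_3, so H_2 ≅ Z.

Hence the Betti numbers are b_0 = 1, b_1 = 2, b_2 = 1.

b_0 = 1, b_1 = 2, b_2 = 1.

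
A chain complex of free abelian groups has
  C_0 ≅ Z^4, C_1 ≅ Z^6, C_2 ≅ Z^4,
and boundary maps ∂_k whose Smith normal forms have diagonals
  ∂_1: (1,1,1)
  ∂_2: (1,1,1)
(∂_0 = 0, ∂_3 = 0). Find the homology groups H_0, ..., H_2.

H_0: b_0 = 4 − 0 − 3 = 1; torsion from ∂_1 factors > 1: none. So H_0 = Z.
H_1: b_1 = 6 − 3 − 3 = 0; torsion from ∂_2 factors > 1: none. So H_1 = 0.
H_2: b_2 = 4 − 3 − 0 = 1; torsion from ∂_3 factors > 1: none. So H_2 = Z.

H_0 = Z,  H_1 = 0,  H_2 = Z.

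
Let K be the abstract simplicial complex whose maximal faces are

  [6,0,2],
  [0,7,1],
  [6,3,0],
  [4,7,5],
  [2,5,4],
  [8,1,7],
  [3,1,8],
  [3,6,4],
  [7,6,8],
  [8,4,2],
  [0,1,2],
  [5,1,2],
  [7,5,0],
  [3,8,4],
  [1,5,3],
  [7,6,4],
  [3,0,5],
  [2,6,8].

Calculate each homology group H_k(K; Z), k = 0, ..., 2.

We work with the vertex ordering 0 < 1 < 2 < 3 < 4 < 5 < 6 < 7 < 8. The simplices of K, each written with vertices in increasing order, are:

  0-simplices (9): [0], [1], [2], [3], [4], [5], [6], [7], [8]
  1-simplices (27): (27 of them)
  2-simplices (18): [0,1,2], [0,1,7], [0,2,6], [0,3,5], [0,3,6], [0,5,7], [1,2,5], [1,3,5], [1,3,8], [1,7,8], [2,4,5], [2,4,8], [2,6,8], [3,4,6], [3,4,8], [4,5,7], [4,6,7], [6,7,8]

giving chain groups C_0 ≅ Z^9, C_1 ≅ Z^27, C_2 ≅ Z^18.

Boundary ∂_1: C_1 → C_0 sends each edge [p,q] (with p < q) to q − p.
The resulting 9×27 matrix has rank 8, and its Smith normal form has invariant factors (1,1,1,1,1,1,1,1).

The boundary map ∂_2: C_2 → C_1 maps a triangle to the signed sum of its edges. For instance
  ∂[1,3,8] = [3,8] − [1,8] + [1,3],
  ∂[4,5,7] = [5,7] − [4,7] + [4,5].
As a 27×18 matrix over Z this has rank 18, with invariant factors (1,1,1,1,1,1,1,1,1,1,1,1,1,1,1,1,1,2).

Computing H_k = (kernel of ∂_k) / (image of ∂_{k+1}):

  H_0: rank C_0 − rank ∂_1 = 9 − 8 = 1, and the invariant factors of ∂_1 are all 1, so H_0 = Z.
  H_1: rank ker ∂_1 − rank ∂_2 = (27 − 8) − 18 = 1, and ∂_2 has invariant factor 2 > 1, so H_1 = Z ⊕ Z/2.
  H_2: rank ker ∂_2 − rank ∂_3 = (18 − 18) − 0 = 0, and there is no ∂_3, so H_2 = 0.

H_0 ≅ Z,  H_1 ≅ Z ⊕ Z/2,  H_2 = 0.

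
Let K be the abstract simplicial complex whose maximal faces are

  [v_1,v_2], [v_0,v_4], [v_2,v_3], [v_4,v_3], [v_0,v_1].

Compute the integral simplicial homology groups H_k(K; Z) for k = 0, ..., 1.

H_0 = Z,  H_1 = Z.

We work with the vertex ordering v_0 < v_1 < v_2 < v_3 < v_4. The simplices of K, each written with vertices in increasing order, are:

  0-simplices (5): [v_0], [v_1], [v_2], [v_3], [v_4]
  1-simplices (5): [v_0,v_1], [v_0,v_4], [v_1,v_2], [v_2,v_3], [v_3,v_4]

giving chain groups C_0 ≅ Z^5, C_1 ≅ Z^5.

∂_1: C_1 → C_0 is given by ∂[p,q] = [q] − [p].
As a 5×5 matrix over Z this has rank 4, with invariant factors (1,1,1,1).

Now H_k = ker ∂_k / im ∂_{k+1}, so:

  H_0: rank C_0 − rank ∂_1 = 5 − 4 = 1, and the invariant factors of ∂_1 are all 1, so H_0 ≅ Z.
  H_1: rank ker ∂_1 − rank ∂_2 = (5 − 4) − 0 = 1, and there is no ∂_2, so H_1 ≅ Z.

As a check, the Euler characteristic is 5 − 5 = 0, which agrees with 1 − 1 = 0.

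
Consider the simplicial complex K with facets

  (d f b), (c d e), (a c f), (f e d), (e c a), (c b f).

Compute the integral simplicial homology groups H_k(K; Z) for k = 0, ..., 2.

Order the vertices as a < b < c < d < e < f. Listing each simplex with vertices in this order, K has dimension 2 with simplices:

  0-simplices (6): a, b, c, d, e, f
  1-simplices (12): ac, ae, af, bc, bd, bf, cd, ce, cf, de, df, ef
  2-simplices (6): ace, acf, bcf, bdf, cde, def

so the chain groups are C_0 ≅ Z^6, C_1 ≅ Z^12, C_2 ≅ Z^6.

Boundary ∂_1: C_1 → C_0 maps an edge to its endpoints' difference, ∂[p,q] = q − p.
As a 6×12 matrix over Z this has rank 5, with invariant factors (1,1,1,1,1).

Boundary ∂_2: C_2 → C_1 acts by ∂[p,q,r] = [q,r] − [p,r] + [p,q]. For instance
  ∂ace = ce − ae + ac,
  ∂acf = cf − af + ac.
As a 12×6 matrix over Z this has rank 6, with invariant factors (1,1,1,1,1,1).

Computing H_k = (kernel of ∂_k) / (image of ∂_{k+1}):

  H_0: rank C_0 − rank ∂_1 = 6 − 5 = 1, and the invariant factors of ∂_1 are all 1, so H_0 = Z.
  H_1: rank ker ∂_1 − rank ∂_2 = (12 − 5) − 6 = 1, and the invariant factors of ∂_2 are all 1, so H_1 = Z.
  H_2: rank ker ∂_2 − rank ∂_3 = (6 − 6) − 0 = 0, and there is no ∂_3, so H_2 = 0.

As a check, the Euler characteristic is 6 − 12 + 6 = 0, which agrees with 1 − 1 + 0 = 0.
(K is a triangulation of the cylinder S^1 x I.)

H_0 ≅ Z,  H_1 ≅ Z,  H_2 = 0.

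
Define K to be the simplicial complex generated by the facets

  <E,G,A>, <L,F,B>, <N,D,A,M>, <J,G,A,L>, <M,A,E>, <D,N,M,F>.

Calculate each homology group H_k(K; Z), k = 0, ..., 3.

H_0 ≅ Z,  H_1 ≅ Z,  H_2 = 0,  H_3 = 0.

We work with the vertex ordering A < B < D < E < F < G < J < L < M < N. The simplices of K, each written with vertices in increasing order, are:

  0-simplices (10): A, B, D, E, F, G, J, L, M, N
  1-simplices (21): AD, AE, AG, AJ, AL, AM, AN, BF, BL, DF, DM, DN, EG, EM, FL, FM, FN, GJ, GL, JL, MN
  2-simplices (14): ADM, ADN, AEG, AEM, AGJ, AGL, AJL, AMN, BFL, DFM, DFN, DMN, FMN, GJL
  3-simplices (3): ADMN, AGJL, DFMN

so the chain groups are C_0 ≅ Z^10, C_1 ≅ Z^21, C_2 ≅ Z^14, C_3 ≅ Z^3.

Boundary ∂_1: C_1 → C_0 sends each edge [p,q] (with p < q) to q − p.
As a 10×21 matrix over Z this has rank 9, with invariant factors (1,1,1,1,1,1,1,1,1).

∂_2: C_2 → C_1 sends each 2-simplex [p,q,r] to [q,r] − [p,r] + [p,q]. For instance
  ∂AGJ = GJ − AJ + AG,
  ∂AEG = EG − AG + AE.
The resulting 21×14 matrix has rank 11, and its Smith normal form has invariant factors (1,1,1,1,1,1,1,1,1,1,1).

The boundary map ∂_3: C_3 → C_2 sends each 3-simplex σ to the alternating sum Σ_i (−1)^i (σ with its i-th vertex removed). For instance
  ∂ADMN = DMN − AMN + ADN − ADM,
  ∂DFMN = FMN − DMN + DFN − DFM.
This gives a 14×3 integer matrix of rank 3; reducing to Smith normal form yields diagonal entries (1,1,1).

From H_k ≅ ker(∂_k) / im(∂_{k+1}) we obtain:

  H_0: rank C_0 − rank ∂_1 = 10 − 9 = 1, and the invariant factors of ∂_1 are all 1, so H_0 ≅ Z.
  H_1: rank ker ∂_1 − rank ∂_2 = (21 − 9) − 11 = 1, and the invariant factors of ∂_2 are all 1, so H_1 ≅ Z.
  H_2: rank ker ∂_2 − rank ∂_3 = (14 − 11) − 3 = 0, and the invariant factors of ∂_3 are all 1, so H_2 ≅ 0.
  H_3: rank ker ∂_3 − rank ∂_4 = (3 − 3) − 0 = 0, and there is no ∂_4, so H_3 ≅ 0.

As a check, the Euler characteristic is 10 − 21 + 14 − 3 = 0, which agrees with 1 − 1 + 0 − 0 = 0.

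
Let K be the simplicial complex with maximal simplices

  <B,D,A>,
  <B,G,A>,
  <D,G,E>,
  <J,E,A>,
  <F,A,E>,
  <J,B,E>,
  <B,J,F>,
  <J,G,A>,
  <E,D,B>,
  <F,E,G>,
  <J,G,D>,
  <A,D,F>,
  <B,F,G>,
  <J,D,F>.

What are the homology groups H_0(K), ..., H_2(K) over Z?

H_0 ≅ Z,  H_1 ≅ Z^2,  H_2 ≅ Z.

Order the vertices as A < B < D < E < F < G < J. Listing each simplex with vertices in this order, K has dimension 2 with simplices:

  0-simplices (7): A, B, D, E, F, G, J
  1-simplices (21): AB, AD, AE, AF, AG, AJ, BD, BE, BF, BG, BJ, DE, DF, DG, DJ, EF, EG, EJ, FG, FJ, GJ
  2-simplices (14): ABD, ABG, ADF, AEF, AEJ, AGJ, BDE, BEJ, BFG, BFJ, DEG, DFJ, DGJ, EFG

so the chain groups are C_0 ≅ Z^7, C_1 ≅ Z^21, C_2 ≅ Z^14.

∂_1: C_1 → C_0 maps an edge to its endpoints' difference, ∂[p,q] = q − p.
The resulting 7×21 matrix has rank 6, and its Smith normal form has invariant factors (1,1,1,1,1,1).

Boundary ∂_2: C_2 → C_1 maps a triangle to the signed sum of its edges. For instance
  ∂DFJ = FJ − DJ + DF,
  ∂EFG = FG − EG + EF.
This gives a 21×14 integer matrix of rank 13; reducing to Smith normal form yields diagonal entries (1,1,1,1,1,1,1,1,1,1,1,1,1).

Now H_k = ker ∂_k / im ∂_{k+1}, so:

  H_0: rank C_0 − rank ∂_1 = 7 − 6 = 1, and the invariant factors of ∂_1 are all 1, so H_0 ≅ Z.
  H_1: rank ker ∂_1 − rank ∂_2 = (21 − 6) − 13 = 2, and the invariant factors of ∂_2 are all 1, so H_1 ≅ Z^2.
  H_2: rank ker ∂_2 − rank ∂_3 = (14 − 13) − 0 = 1, and there is no ∂_3, so H_2 ≅ Z.

(K is a triangulation of the torus T^2.)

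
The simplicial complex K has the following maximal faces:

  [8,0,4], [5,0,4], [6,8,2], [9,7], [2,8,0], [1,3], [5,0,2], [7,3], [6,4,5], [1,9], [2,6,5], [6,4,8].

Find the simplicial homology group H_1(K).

H_1 = Z.

Order the vertices as 0 < 1 < 2 < 3 < 4 < 5 < 6 < 7 < 8 < 9. Listing each simplex with vertices in this order, K has dimension 2 with simplices:

  0-simplices (10): [0], [1], [2], [3], [4], [5], [6], [7], [8], [9]
  1-simplices (16): [0,2], [0,4], [0,5], [0,8], [1,3], [1,9], [2,5], [2,6], [2,8], [3,7], [4,5], [4,6], [4,8], [5,6], [6,8], [7,9]
  2-simplices (8): [0,2,5], [0,2,8], [0,4,5], [0,4,8], [2,5,6], [2,6,8], [4,5,6], [4,6,8]

giving chain groups C_0 ≅ Z^10, C_1 ≅ Z^16, C_2 ≅ Z^8.

Boundary ∂_1: C_1 → C_0 maps an edge to its endpoints' difference, ∂[p,q] = q − p. For instance
  ∂[4,6] = [6] − [4].
The resulting 10×16 matrix has rank 8, and its Smith normal form has invariant factors (1,1,1,1,1,1,1,1).

Boundary ∂_2: C_2 → C_1 maps a triangle to the signed sum of its edges. For instance
  ∂[4,6,8] = [6,8] − [4,8] + [4,6],
  ∂[0,4,5] = [4,5] − [0,5] + [0,4].
As a 16×8 matrix over Z this has rank 7, with invariant factors (1,1,1,1,1,1,1).

From H_k ≅ ker(∂_k) / im(∂_{k+1}) we obtain:

  H_1: rank ker ∂_1 − rank ∂_2 = (16 − 8) − 7 = 1, and the invariant factors of ∂_2 are all 1, so H_1 = Z.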